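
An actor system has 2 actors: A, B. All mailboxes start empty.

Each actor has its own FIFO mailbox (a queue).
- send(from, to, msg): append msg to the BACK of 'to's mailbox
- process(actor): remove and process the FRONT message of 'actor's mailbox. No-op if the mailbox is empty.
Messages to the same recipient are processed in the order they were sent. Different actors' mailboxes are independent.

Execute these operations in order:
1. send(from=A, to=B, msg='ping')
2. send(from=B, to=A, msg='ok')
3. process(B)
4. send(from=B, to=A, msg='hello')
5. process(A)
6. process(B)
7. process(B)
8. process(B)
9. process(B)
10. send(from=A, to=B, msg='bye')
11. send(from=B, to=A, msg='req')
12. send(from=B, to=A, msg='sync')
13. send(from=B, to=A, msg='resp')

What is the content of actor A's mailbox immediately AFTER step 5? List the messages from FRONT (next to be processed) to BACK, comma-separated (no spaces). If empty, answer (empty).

After 1 (send(from=A, to=B, msg='ping')): A:[] B:[ping]
After 2 (send(from=B, to=A, msg='ok')): A:[ok] B:[ping]
After 3 (process(B)): A:[ok] B:[]
After 4 (send(from=B, to=A, msg='hello')): A:[ok,hello] B:[]
After 5 (process(A)): A:[hello] B:[]

hello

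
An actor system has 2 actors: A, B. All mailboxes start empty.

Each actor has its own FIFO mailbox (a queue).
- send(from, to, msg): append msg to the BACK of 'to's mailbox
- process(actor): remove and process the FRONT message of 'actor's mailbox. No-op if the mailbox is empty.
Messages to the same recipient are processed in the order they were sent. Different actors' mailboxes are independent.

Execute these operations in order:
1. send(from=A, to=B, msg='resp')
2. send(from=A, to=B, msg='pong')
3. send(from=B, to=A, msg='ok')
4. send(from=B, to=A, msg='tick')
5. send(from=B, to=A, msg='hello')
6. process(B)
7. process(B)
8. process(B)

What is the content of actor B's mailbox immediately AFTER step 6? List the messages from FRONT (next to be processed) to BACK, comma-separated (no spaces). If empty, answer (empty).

After 1 (send(from=A, to=B, msg='resp')): A:[] B:[resp]
After 2 (send(from=A, to=B, msg='pong')): A:[] B:[resp,pong]
After 3 (send(from=B, to=A, msg='ok')): A:[ok] B:[resp,pong]
After 4 (send(from=B, to=A, msg='tick')): A:[ok,tick] B:[resp,pong]
After 5 (send(from=B, to=A, msg='hello')): A:[ok,tick,hello] B:[resp,pong]
After 6 (process(B)): A:[ok,tick,hello] B:[pong]

pong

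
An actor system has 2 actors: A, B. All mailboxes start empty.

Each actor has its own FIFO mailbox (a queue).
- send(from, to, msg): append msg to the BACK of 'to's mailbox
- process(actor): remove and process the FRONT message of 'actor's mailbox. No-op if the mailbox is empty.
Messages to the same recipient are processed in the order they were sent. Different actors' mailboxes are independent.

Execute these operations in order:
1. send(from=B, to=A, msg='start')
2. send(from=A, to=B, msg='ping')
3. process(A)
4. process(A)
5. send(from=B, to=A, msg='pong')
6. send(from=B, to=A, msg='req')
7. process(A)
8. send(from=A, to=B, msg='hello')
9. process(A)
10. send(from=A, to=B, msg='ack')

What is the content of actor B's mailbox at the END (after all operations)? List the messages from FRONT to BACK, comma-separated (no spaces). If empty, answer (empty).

After 1 (send(from=B, to=A, msg='start')): A:[start] B:[]
After 2 (send(from=A, to=B, msg='ping')): A:[start] B:[ping]
After 3 (process(A)): A:[] B:[ping]
After 4 (process(A)): A:[] B:[ping]
After 5 (send(from=B, to=A, msg='pong')): A:[pong] B:[ping]
After 6 (send(from=B, to=A, msg='req')): A:[pong,req] B:[ping]
After 7 (process(A)): A:[req] B:[ping]
After 8 (send(from=A, to=B, msg='hello')): A:[req] B:[ping,hello]
After 9 (process(A)): A:[] B:[ping,hello]
After 10 (send(from=A, to=B, msg='ack')): A:[] B:[ping,hello,ack]

Answer: ping,hello,ack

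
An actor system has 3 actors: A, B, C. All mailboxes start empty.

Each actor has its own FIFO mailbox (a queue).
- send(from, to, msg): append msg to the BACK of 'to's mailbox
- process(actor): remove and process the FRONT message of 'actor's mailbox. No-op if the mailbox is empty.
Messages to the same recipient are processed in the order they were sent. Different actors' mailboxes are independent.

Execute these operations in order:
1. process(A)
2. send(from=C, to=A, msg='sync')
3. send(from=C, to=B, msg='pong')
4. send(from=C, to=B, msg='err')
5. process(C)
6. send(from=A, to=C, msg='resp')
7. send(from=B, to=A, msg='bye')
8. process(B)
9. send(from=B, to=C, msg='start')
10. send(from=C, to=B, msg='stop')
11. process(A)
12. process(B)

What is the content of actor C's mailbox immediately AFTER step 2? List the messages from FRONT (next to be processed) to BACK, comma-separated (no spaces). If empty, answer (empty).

After 1 (process(A)): A:[] B:[] C:[]
After 2 (send(from=C, to=A, msg='sync')): A:[sync] B:[] C:[]

(empty)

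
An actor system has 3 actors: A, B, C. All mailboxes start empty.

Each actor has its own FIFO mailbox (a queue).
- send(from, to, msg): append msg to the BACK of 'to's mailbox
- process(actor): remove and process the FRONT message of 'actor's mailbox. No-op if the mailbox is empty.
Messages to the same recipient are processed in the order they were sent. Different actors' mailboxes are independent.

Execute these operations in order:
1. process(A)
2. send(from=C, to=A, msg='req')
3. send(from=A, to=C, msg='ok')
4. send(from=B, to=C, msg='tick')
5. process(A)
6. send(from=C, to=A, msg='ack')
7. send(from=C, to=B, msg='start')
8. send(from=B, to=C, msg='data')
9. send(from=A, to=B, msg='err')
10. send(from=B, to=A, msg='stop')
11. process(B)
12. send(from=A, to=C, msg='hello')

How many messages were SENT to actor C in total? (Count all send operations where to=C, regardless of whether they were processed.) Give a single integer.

After 1 (process(A)): A:[] B:[] C:[]
After 2 (send(from=C, to=A, msg='req')): A:[req] B:[] C:[]
After 3 (send(from=A, to=C, msg='ok')): A:[req] B:[] C:[ok]
After 4 (send(from=B, to=C, msg='tick')): A:[req] B:[] C:[ok,tick]
After 5 (process(A)): A:[] B:[] C:[ok,tick]
After 6 (send(from=C, to=A, msg='ack')): A:[ack] B:[] C:[ok,tick]
After 7 (send(from=C, to=B, msg='start')): A:[ack] B:[start] C:[ok,tick]
After 8 (send(from=B, to=C, msg='data')): A:[ack] B:[start] C:[ok,tick,data]
After 9 (send(from=A, to=B, msg='err')): A:[ack] B:[start,err] C:[ok,tick,data]
After 10 (send(from=B, to=A, msg='stop')): A:[ack,stop] B:[start,err] C:[ok,tick,data]
After 11 (process(B)): A:[ack,stop] B:[err] C:[ok,tick,data]
After 12 (send(from=A, to=C, msg='hello')): A:[ack,stop] B:[err] C:[ok,tick,data,hello]

Answer: 4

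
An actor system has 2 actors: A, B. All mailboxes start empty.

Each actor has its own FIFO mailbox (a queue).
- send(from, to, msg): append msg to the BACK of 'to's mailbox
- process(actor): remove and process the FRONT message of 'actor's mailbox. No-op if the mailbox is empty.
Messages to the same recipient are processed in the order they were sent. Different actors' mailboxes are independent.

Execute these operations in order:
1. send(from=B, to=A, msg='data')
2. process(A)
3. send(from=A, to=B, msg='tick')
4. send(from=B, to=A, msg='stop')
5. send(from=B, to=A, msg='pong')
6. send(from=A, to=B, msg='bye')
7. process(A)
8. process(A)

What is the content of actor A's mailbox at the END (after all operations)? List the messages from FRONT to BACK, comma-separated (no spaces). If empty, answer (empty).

Answer: (empty)

Derivation:
After 1 (send(from=B, to=A, msg='data')): A:[data] B:[]
After 2 (process(A)): A:[] B:[]
After 3 (send(from=A, to=B, msg='tick')): A:[] B:[tick]
After 4 (send(from=B, to=A, msg='stop')): A:[stop] B:[tick]
After 5 (send(from=B, to=A, msg='pong')): A:[stop,pong] B:[tick]
After 6 (send(from=A, to=B, msg='bye')): A:[stop,pong] B:[tick,bye]
After 7 (process(A)): A:[pong] B:[tick,bye]
After 8 (process(A)): A:[] B:[tick,bye]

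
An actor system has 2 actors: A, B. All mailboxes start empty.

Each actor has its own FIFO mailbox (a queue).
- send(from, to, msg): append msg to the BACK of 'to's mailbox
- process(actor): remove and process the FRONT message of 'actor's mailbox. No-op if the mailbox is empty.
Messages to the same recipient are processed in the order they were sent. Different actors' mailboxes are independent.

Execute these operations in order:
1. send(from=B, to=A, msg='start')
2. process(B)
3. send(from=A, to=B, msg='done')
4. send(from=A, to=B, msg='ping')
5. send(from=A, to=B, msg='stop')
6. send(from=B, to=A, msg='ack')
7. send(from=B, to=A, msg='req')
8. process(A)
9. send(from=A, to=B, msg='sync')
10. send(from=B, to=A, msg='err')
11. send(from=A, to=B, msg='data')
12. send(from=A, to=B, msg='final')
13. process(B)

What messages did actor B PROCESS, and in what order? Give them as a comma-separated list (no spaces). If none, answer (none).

After 1 (send(from=B, to=A, msg='start')): A:[start] B:[]
After 2 (process(B)): A:[start] B:[]
After 3 (send(from=A, to=B, msg='done')): A:[start] B:[done]
After 4 (send(from=A, to=B, msg='ping')): A:[start] B:[done,ping]
After 5 (send(from=A, to=B, msg='stop')): A:[start] B:[done,ping,stop]
After 6 (send(from=B, to=A, msg='ack')): A:[start,ack] B:[done,ping,stop]
After 7 (send(from=B, to=A, msg='req')): A:[start,ack,req] B:[done,ping,stop]
After 8 (process(A)): A:[ack,req] B:[done,ping,stop]
After 9 (send(from=A, to=B, msg='sync')): A:[ack,req] B:[done,ping,stop,sync]
After 10 (send(from=B, to=A, msg='err')): A:[ack,req,err] B:[done,ping,stop,sync]
After 11 (send(from=A, to=B, msg='data')): A:[ack,req,err] B:[done,ping,stop,sync,data]
After 12 (send(from=A, to=B, msg='final')): A:[ack,req,err] B:[done,ping,stop,sync,data,final]
After 13 (process(B)): A:[ack,req,err] B:[ping,stop,sync,data,final]

Answer: done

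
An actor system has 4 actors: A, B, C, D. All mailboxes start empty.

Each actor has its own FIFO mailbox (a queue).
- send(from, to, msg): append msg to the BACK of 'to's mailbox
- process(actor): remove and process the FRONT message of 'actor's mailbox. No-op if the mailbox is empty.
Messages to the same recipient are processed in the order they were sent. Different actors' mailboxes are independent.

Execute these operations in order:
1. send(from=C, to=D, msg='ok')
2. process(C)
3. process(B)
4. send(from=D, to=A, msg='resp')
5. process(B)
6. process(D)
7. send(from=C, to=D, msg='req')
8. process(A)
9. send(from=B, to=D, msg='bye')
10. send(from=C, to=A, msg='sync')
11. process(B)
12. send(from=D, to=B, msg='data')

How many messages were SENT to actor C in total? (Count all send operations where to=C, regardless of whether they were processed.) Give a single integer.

After 1 (send(from=C, to=D, msg='ok')): A:[] B:[] C:[] D:[ok]
After 2 (process(C)): A:[] B:[] C:[] D:[ok]
After 3 (process(B)): A:[] B:[] C:[] D:[ok]
After 4 (send(from=D, to=A, msg='resp')): A:[resp] B:[] C:[] D:[ok]
After 5 (process(B)): A:[resp] B:[] C:[] D:[ok]
After 6 (process(D)): A:[resp] B:[] C:[] D:[]
After 7 (send(from=C, to=D, msg='req')): A:[resp] B:[] C:[] D:[req]
After 8 (process(A)): A:[] B:[] C:[] D:[req]
After 9 (send(from=B, to=D, msg='bye')): A:[] B:[] C:[] D:[req,bye]
After 10 (send(from=C, to=A, msg='sync')): A:[sync] B:[] C:[] D:[req,bye]
After 11 (process(B)): A:[sync] B:[] C:[] D:[req,bye]
After 12 (send(from=D, to=B, msg='data')): A:[sync] B:[data] C:[] D:[req,bye]

Answer: 0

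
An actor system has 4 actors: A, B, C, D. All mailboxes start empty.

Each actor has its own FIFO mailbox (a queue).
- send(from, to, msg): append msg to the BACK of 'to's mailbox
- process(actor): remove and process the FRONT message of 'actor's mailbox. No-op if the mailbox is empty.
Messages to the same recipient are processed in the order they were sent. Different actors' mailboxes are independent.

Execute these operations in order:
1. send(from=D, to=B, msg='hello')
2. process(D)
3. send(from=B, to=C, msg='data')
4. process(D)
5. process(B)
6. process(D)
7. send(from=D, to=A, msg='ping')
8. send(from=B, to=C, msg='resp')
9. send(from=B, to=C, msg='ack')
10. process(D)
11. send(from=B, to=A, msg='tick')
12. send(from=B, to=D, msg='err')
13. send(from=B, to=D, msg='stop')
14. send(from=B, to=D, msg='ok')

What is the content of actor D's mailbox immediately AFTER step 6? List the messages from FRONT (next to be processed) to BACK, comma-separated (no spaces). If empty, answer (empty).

After 1 (send(from=D, to=B, msg='hello')): A:[] B:[hello] C:[] D:[]
After 2 (process(D)): A:[] B:[hello] C:[] D:[]
After 3 (send(from=B, to=C, msg='data')): A:[] B:[hello] C:[data] D:[]
After 4 (process(D)): A:[] B:[hello] C:[data] D:[]
After 5 (process(B)): A:[] B:[] C:[data] D:[]
After 6 (process(D)): A:[] B:[] C:[data] D:[]

(empty)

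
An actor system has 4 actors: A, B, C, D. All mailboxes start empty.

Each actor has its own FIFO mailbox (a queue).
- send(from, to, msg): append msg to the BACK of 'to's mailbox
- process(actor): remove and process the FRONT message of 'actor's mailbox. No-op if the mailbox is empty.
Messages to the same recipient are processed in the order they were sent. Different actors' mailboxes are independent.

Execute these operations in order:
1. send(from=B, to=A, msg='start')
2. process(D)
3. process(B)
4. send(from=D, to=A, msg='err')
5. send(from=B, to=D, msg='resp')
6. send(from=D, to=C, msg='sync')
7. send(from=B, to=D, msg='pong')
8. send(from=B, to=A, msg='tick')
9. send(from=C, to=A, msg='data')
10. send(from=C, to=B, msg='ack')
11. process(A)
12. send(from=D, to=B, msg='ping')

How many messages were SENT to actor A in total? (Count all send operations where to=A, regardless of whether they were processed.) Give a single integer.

After 1 (send(from=B, to=A, msg='start')): A:[start] B:[] C:[] D:[]
After 2 (process(D)): A:[start] B:[] C:[] D:[]
After 3 (process(B)): A:[start] B:[] C:[] D:[]
After 4 (send(from=D, to=A, msg='err')): A:[start,err] B:[] C:[] D:[]
After 5 (send(from=B, to=D, msg='resp')): A:[start,err] B:[] C:[] D:[resp]
After 6 (send(from=D, to=C, msg='sync')): A:[start,err] B:[] C:[sync] D:[resp]
After 7 (send(from=B, to=D, msg='pong')): A:[start,err] B:[] C:[sync] D:[resp,pong]
After 8 (send(from=B, to=A, msg='tick')): A:[start,err,tick] B:[] C:[sync] D:[resp,pong]
After 9 (send(from=C, to=A, msg='data')): A:[start,err,tick,data] B:[] C:[sync] D:[resp,pong]
After 10 (send(from=C, to=B, msg='ack')): A:[start,err,tick,data] B:[ack] C:[sync] D:[resp,pong]
After 11 (process(A)): A:[err,tick,data] B:[ack] C:[sync] D:[resp,pong]
After 12 (send(from=D, to=B, msg='ping')): A:[err,tick,data] B:[ack,ping] C:[sync] D:[resp,pong]

Answer: 4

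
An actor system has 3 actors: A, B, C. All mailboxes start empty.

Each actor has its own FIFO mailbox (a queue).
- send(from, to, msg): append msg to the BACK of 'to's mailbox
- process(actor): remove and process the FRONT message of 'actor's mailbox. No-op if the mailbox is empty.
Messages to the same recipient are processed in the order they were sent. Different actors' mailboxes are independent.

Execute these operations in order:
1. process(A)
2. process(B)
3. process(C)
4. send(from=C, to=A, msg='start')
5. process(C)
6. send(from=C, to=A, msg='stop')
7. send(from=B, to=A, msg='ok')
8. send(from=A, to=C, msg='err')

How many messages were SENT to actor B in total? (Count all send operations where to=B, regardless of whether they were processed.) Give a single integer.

Answer: 0

Derivation:
After 1 (process(A)): A:[] B:[] C:[]
After 2 (process(B)): A:[] B:[] C:[]
After 3 (process(C)): A:[] B:[] C:[]
After 4 (send(from=C, to=A, msg='start')): A:[start] B:[] C:[]
After 5 (process(C)): A:[start] B:[] C:[]
After 6 (send(from=C, to=A, msg='stop')): A:[start,stop] B:[] C:[]
After 7 (send(from=B, to=A, msg='ok')): A:[start,stop,ok] B:[] C:[]
After 8 (send(from=A, to=C, msg='err')): A:[start,stop,ok] B:[] C:[err]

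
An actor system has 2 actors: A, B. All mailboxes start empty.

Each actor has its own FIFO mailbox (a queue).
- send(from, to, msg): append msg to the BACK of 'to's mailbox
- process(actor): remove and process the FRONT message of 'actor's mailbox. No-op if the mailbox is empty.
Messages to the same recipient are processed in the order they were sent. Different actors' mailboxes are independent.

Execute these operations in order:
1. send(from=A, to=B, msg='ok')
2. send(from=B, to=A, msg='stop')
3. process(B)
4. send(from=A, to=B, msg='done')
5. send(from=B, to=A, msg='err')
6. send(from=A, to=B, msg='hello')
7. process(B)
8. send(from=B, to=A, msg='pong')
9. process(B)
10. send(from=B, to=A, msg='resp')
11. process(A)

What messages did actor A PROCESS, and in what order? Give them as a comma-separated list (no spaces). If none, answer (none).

Answer: stop

Derivation:
After 1 (send(from=A, to=B, msg='ok')): A:[] B:[ok]
After 2 (send(from=B, to=A, msg='stop')): A:[stop] B:[ok]
After 3 (process(B)): A:[stop] B:[]
After 4 (send(from=A, to=B, msg='done')): A:[stop] B:[done]
After 5 (send(from=B, to=A, msg='err')): A:[stop,err] B:[done]
After 6 (send(from=A, to=B, msg='hello')): A:[stop,err] B:[done,hello]
After 7 (process(B)): A:[stop,err] B:[hello]
After 8 (send(from=B, to=A, msg='pong')): A:[stop,err,pong] B:[hello]
After 9 (process(B)): A:[stop,err,pong] B:[]
After 10 (send(from=B, to=A, msg='resp')): A:[stop,err,pong,resp] B:[]
After 11 (process(A)): A:[err,pong,resp] B:[]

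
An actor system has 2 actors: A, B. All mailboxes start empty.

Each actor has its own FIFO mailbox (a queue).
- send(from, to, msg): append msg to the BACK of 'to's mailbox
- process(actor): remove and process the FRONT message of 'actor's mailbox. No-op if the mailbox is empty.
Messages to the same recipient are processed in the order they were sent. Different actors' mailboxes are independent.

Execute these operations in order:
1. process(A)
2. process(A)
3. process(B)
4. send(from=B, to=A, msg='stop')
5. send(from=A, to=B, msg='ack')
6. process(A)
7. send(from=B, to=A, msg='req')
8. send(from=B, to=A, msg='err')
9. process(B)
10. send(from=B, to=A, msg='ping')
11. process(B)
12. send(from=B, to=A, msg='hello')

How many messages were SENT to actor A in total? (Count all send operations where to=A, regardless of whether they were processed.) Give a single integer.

Answer: 5

Derivation:
After 1 (process(A)): A:[] B:[]
After 2 (process(A)): A:[] B:[]
After 3 (process(B)): A:[] B:[]
After 4 (send(from=B, to=A, msg='stop')): A:[stop] B:[]
After 5 (send(from=A, to=B, msg='ack')): A:[stop] B:[ack]
After 6 (process(A)): A:[] B:[ack]
After 7 (send(from=B, to=A, msg='req')): A:[req] B:[ack]
After 8 (send(from=B, to=A, msg='err')): A:[req,err] B:[ack]
After 9 (process(B)): A:[req,err] B:[]
After 10 (send(from=B, to=A, msg='ping')): A:[req,err,ping] B:[]
After 11 (process(B)): A:[req,err,ping] B:[]
After 12 (send(from=B, to=A, msg='hello')): A:[req,err,ping,hello] B:[]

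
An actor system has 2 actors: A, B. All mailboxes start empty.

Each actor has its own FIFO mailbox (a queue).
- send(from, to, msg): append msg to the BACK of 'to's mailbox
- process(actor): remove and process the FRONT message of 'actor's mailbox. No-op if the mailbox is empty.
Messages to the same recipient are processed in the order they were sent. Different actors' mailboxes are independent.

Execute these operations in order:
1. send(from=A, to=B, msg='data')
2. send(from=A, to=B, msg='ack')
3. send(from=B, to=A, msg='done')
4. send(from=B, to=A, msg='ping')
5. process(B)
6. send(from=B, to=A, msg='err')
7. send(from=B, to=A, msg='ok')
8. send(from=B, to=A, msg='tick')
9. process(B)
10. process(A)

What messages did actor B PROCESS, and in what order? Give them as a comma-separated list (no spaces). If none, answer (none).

After 1 (send(from=A, to=B, msg='data')): A:[] B:[data]
After 2 (send(from=A, to=B, msg='ack')): A:[] B:[data,ack]
After 3 (send(from=B, to=A, msg='done')): A:[done] B:[data,ack]
After 4 (send(from=B, to=A, msg='ping')): A:[done,ping] B:[data,ack]
After 5 (process(B)): A:[done,ping] B:[ack]
After 6 (send(from=B, to=A, msg='err')): A:[done,ping,err] B:[ack]
After 7 (send(from=B, to=A, msg='ok')): A:[done,ping,err,ok] B:[ack]
After 8 (send(from=B, to=A, msg='tick')): A:[done,ping,err,ok,tick] B:[ack]
After 9 (process(B)): A:[done,ping,err,ok,tick] B:[]
After 10 (process(A)): A:[ping,err,ok,tick] B:[]

Answer: data,ack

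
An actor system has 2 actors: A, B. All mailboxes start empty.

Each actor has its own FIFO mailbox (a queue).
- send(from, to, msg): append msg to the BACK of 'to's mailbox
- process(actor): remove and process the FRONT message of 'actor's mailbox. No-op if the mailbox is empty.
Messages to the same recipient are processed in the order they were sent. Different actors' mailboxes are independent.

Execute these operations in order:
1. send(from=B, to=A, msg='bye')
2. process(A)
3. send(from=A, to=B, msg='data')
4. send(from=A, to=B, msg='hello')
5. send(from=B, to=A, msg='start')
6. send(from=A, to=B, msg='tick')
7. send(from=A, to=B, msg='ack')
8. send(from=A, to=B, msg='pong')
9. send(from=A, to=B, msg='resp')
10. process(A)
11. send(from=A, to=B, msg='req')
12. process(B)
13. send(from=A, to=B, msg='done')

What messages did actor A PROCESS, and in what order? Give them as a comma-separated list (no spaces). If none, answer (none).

After 1 (send(from=B, to=A, msg='bye')): A:[bye] B:[]
After 2 (process(A)): A:[] B:[]
After 3 (send(from=A, to=B, msg='data')): A:[] B:[data]
After 4 (send(from=A, to=B, msg='hello')): A:[] B:[data,hello]
After 5 (send(from=B, to=A, msg='start')): A:[start] B:[data,hello]
After 6 (send(from=A, to=B, msg='tick')): A:[start] B:[data,hello,tick]
After 7 (send(from=A, to=B, msg='ack')): A:[start] B:[data,hello,tick,ack]
After 8 (send(from=A, to=B, msg='pong')): A:[start] B:[data,hello,tick,ack,pong]
After 9 (send(from=A, to=B, msg='resp')): A:[start] B:[data,hello,tick,ack,pong,resp]
After 10 (process(A)): A:[] B:[data,hello,tick,ack,pong,resp]
After 11 (send(from=A, to=B, msg='req')): A:[] B:[data,hello,tick,ack,pong,resp,req]
After 12 (process(B)): A:[] B:[hello,tick,ack,pong,resp,req]
After 13 (send(from=A, to=B, msg='done')): A:[] B:[hello,tick,ack,pong,resp,req,done]

Answer: bye,start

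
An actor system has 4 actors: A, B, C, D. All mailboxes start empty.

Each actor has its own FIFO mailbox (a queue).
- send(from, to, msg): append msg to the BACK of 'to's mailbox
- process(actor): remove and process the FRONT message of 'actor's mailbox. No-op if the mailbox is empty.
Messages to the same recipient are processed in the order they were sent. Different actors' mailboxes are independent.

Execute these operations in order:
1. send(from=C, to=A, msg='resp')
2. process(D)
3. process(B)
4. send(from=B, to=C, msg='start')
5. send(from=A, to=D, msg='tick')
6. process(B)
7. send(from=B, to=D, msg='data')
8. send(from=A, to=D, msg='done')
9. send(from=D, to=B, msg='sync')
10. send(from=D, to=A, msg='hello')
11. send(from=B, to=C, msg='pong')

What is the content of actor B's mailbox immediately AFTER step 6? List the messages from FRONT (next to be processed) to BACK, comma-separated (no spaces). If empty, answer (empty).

After 1 (send(from=C, to=A, msg='resp')): A:[resp] B:[] C:[] D:[]
After 2 (process(D)): A:[resp] B:[] C:[] D:[]
After 3 (process(B)): A:[resp] B:[] C:[] D:[]
After 4 (send(from=B, to=C, msg='start')): A:[resp] B:[] C:[start] D:[]
After 5 (send(from=A, to=D, msg='tick')): A:[resp] B:[] C:[start] D:[tick]
After 6 (process(B)): A:[resp] B:[] C:[start] D:[tick]

(empty)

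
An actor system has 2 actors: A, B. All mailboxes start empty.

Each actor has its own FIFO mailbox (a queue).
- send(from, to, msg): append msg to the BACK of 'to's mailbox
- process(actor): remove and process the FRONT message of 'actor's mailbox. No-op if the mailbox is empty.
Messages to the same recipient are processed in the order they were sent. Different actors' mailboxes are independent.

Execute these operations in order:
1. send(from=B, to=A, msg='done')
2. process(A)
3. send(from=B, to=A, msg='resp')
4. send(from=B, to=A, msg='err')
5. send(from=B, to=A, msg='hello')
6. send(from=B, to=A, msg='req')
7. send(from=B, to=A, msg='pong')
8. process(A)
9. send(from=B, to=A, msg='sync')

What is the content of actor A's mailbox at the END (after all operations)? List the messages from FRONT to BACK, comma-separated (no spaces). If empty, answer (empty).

After 1 (send(from=B, to=A, msg='done')): A:[done] B:[]
After 2 (process(A)): A:[] B:[]
After 3 (send(from=B, to=A, msg='resp')): A:[resp] B:[]
After 4 (send(from=B, to=A, msg='err')): A:[resp,err] B:[]
After 5 (send(from=B, to=A, msg='hello')): A:[resp,err,hello] B:[]
After 6 (send(from=B, to=A, msg='req')): A:[resp,err,hello,req] B:[]
After 7 (send(from=B, to=A, msg='pong')): A:[resp,err,hello,req,pong] B:[]
After 8 (process(A)): A:[err,hello,req,pong] B:[]
After 9 (send(from=B, to=A, msg='sync')): A:[err,hello,req,pong,sync] B:[]

Answer: err,hello,req,pong,sync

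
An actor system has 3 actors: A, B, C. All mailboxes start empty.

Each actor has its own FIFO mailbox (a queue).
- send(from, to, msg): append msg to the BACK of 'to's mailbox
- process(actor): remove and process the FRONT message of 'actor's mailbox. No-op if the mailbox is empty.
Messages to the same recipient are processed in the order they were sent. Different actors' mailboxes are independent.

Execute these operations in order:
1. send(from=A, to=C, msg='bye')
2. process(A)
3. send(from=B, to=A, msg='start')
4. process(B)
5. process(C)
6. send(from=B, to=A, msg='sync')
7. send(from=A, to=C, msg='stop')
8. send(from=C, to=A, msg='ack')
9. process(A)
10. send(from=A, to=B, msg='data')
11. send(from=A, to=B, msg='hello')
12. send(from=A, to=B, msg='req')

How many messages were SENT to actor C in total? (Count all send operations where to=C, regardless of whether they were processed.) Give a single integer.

Answer: 2

Derivation:
After 1 (send(from=A, to=C, msg='bye')): A:[] B:[] C:[bye]
After 2 (process(A)): A:[] B:[] C:[bye]
After 3 (send(from=B, to=A, msg='start')): A:[start] B:[] C:[bye]
After 4 (process(B)): A:[start] B:[] C:[bye]
After 5 (process(C)): A:[start] B:[] C:[]
After 6 (send(from=B, to=A, msg='sync')): A:[start,sync] B:[] C:[]
After 7 (send(from=A, to=C, msg='stop')): A:[start,sync] B:[] C:[stop]
After 8 (send(from=C, to=A, msg='ack')): A:[start,sync,ack] B:[] C:[stop]
After 9 (process(A)): A:[sync,ack] B:[] C:[stop]
After 10 (send(from=A, to=B, msg='data')): A:[sync,ack] B:[data] C:[stop]
After 11 (send(from=A, to=B, msg='hello')): A:[sync,ack] B:[data,hello] C:[stop]
After 12 (send(from=A, to=B, msg='req')): A:[sync,ack] B:[data,hello,req] C:[stop]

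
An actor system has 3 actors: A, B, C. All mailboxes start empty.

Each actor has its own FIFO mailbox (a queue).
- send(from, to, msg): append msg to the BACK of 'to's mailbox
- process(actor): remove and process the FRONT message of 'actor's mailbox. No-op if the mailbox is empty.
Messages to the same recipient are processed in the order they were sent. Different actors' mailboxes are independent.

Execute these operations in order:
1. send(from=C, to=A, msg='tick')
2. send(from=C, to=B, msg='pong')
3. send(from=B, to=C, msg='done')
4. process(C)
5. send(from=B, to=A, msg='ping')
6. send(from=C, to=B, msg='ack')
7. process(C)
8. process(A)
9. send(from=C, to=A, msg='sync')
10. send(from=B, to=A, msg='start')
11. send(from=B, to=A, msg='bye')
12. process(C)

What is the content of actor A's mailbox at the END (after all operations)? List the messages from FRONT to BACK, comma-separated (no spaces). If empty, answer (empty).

Answer: ping,sync,start,bye

Derivation:
After 1 (send(from=C, to=A, msg='tick')): A:[tick] B:[] C:[]
After 2 (send(from=C, to=B, msg='pong')): A:[tick] B:[pong] C:[]
After 3 (send(from=B, to=C, msg='done')): A:[tick] B:[pong] C:[done]
After 4 (process(C)): A:[tick] B:[pong] C:[]
After 5 (send(from=B, to=A, msg='ping')): A:[tick,ping] B:[pong] C:[]
After 6 (send(from=C, to=B, msg='ack')): A:[tick,ping] B:[pong,ack] C:[]
After 7 (process(C)): A:[tick,ping] B:[pong,ack] C:[]
After 8 (process(A)): A:[ping] B:[pong,ack] C:[]
After 9 (send(from=C, to=A, msg='sync')): A:[ping,sync] B:[pong,ack] C:[]
After 10 (send(from=B, to=A, msg='start')): A:[ping,sync,start] B:[pong,ack] C:[]
After 11 (send(from=B, to=A, msg='bye')): A:[ping,sync,start,bye] B:[pong,ack] C:[]
After 12 (process(C)): A:[ping,sync,start,bye] B:[pong,ack] C:[]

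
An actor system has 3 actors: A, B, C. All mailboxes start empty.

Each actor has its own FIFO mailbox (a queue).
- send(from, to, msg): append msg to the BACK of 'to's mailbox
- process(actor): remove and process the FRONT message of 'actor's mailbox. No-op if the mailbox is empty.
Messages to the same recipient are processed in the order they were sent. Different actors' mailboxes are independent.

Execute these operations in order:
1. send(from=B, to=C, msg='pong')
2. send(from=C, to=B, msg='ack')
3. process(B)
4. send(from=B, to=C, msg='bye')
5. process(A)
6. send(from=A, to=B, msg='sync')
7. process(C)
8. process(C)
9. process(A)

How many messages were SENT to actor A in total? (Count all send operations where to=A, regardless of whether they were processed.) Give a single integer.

After 1 (send(from=B, to=C, msg='pong')): A:[] B:[] C:[pong]
After 2 (send(from=C, to=B, msg='ack')): A:[] B:[ack] C:[pong]
After 3 (process(B)): A:[] B:[] C:[pong]
After 4 (send(from=B, to=C, msg='bye')): A:[] B:[] C:[pong,bye]
After 5 (process(A)): A:[] B:[] C:[pong,bye]
After 6 (send(from=A, to=B, msg='sync')): A:[] B:[sync] C:[pong,bye]
After 7 (process(C)): A:[] B:[sync] C:[bye]
After 8 (process(C)): A:[] B:[sync] C:[]
After 9 (process(A)): A:[] B:[sync] C:[]

Answer: 0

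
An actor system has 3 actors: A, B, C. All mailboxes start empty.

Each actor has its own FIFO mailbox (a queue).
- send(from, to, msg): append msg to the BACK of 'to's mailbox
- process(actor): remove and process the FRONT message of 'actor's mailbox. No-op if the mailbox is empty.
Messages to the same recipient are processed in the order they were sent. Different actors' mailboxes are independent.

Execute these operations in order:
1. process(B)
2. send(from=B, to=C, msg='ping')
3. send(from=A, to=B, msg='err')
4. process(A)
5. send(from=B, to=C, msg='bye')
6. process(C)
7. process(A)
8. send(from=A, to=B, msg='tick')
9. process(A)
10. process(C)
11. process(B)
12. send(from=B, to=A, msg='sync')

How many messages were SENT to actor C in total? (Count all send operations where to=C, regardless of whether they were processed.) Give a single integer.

After 1 (process(B)): A:[] B:[] C:[]
After 2 (send(from=B, to=C, msg='ping')): A:[] B:[] C:[ping]
After 3 (send(from=A, to=B, msg='err')): A:[] B:[err] C:[ping]
After 4 (process(A)): A:[] B:[err] C:[ping]
After 5 (send(from=B, to=C, msg='bye')): A:[] B:[err] C:[ping,bye]
After 6 (process(C)): A:[] B:[err] C:[bye]
After 7 (process(A)): A:[] B:[err] C:[bye]
After 8 (send(from=A, to=B, msg='tick')): A:[] B:[err,tick] C:[bye]
After 9 (process(A)): A:[] B:[err,tick] C:[bye]
After 10 (process(C)): A:[] B:[err,tick] C:[]
After 11 (process(B)): A:[] B:[tick] C:[]
After 12 (send(from=B, to=A, msg='sync')): A:[sync] B:[tick] C:[]

Answer: 2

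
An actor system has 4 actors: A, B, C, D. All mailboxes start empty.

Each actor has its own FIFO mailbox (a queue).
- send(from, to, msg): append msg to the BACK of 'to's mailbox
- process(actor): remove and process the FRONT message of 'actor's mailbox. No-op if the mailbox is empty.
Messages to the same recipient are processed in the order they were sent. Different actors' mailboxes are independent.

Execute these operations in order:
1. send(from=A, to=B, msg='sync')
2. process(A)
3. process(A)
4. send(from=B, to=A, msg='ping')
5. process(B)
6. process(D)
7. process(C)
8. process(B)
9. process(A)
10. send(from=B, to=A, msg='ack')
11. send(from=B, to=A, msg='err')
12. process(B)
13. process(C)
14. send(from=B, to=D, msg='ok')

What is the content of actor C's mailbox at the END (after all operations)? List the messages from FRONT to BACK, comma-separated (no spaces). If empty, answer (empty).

After 1 (send(from=A, to=B, msg='sync')): A:[] B:[sync] C:[] D:[]
After 2 (process(A)): A:[] B:[sync] C:[] D:[]
After 3 (process(A)): A:[] B:[sync] C:[] D:[]
After 4 (send(from=B, to=A, msg='ping')): A:[ping] B:[sync] C:[] D:[]
After 5 (process(B)): A:[ping] B:[] C:[] D:[]
After 6 (process(D)): A:[ping] B:[] C:[] D:[]
After 7 (process(C)): A:[ping] B:[] C:[] D:[]
After 8 (process(B)): A:[ping] B:[] C:[] D:[]
After 9 (process(A)): A:[] B:[] C:[] D:[]
After 10 (send(from=B, to=A, msg='ack')): A:[ack] B:[] C:[] D:[]
After 11 (send(from=B, to=A, msg='err')): A:[ack,err] B:[] C:[] D:[]
After 12 (process(B)): A:[ack,err] B:[] C:[] D:[]
After 13 (process(C)): A:[ack,err] B:[] C:[] D:[]
After 14 (send(from=B, to=D, msg='ok')): A:[ack,err] B:[] C:[] D:[ok]

Answer: (empty)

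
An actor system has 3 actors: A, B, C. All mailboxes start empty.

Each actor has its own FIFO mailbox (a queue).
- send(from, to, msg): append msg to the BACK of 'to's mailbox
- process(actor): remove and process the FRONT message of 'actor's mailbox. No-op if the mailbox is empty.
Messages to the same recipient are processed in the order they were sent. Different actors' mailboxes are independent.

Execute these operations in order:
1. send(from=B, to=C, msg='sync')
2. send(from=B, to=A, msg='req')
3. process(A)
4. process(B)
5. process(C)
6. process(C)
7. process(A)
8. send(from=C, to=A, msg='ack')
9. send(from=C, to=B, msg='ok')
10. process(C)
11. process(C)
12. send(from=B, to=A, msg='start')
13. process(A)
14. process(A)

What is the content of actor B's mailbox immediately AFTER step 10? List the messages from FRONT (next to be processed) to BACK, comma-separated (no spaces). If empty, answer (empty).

After 1 (send(from=B, to=C, msg='sync')): A:[] B:[] C:[sync]
After 2 (send(from=B, to=A, msg='req')): A:[req] B:[] C:[sync]
After 3 (process(A)): A:[] B:[] C:[sync]
After 4 (process(B)): A:[] B:[] C:[sync]
After 5 (process(C)): A:[] B:[] C:[]
After 6 (process(C)): A:[] B:[] C:[]
After 7 (process(A)): A:[] B:[] C:[]
After 8 (send(from=C, to=A, msg='ack')): A:[ack] B:[] C:[]
After 9 (send(from=C, to=B, msg='ok')): A:[ack] B:[ok] C:[]
After 10 (process(C)): A:[ack] B:[ok] C:[]

ok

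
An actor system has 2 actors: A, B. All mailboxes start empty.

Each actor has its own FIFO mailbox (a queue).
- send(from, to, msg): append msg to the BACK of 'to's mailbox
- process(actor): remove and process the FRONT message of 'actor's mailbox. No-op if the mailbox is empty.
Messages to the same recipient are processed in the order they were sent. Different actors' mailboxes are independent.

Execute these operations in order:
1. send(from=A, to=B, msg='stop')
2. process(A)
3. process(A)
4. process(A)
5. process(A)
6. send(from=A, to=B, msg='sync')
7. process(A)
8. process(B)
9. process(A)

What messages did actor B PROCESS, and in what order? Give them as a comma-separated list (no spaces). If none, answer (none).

Answer: stop

Derivation:
After 1 (send(from=A, to=B, msg='stop')): A:[] B:[stop]
After 2 (process(A)): A:[] B:[stop]
After 3 (process(A)): A:[] B:[stop]
After 4 (process(A)): A:[] B:[stop]
After 5 (process(A)): A:[] B:[stop]
After 6 (send(from=A, to=B, msg='sync')): A:[] B:[stop,sync]
After 7 (process(A)): A:[] B:[stop,sync]
After 8 (process(B)): A:[] B:[sync]
After 9 (process(A)): A:[] B:[sync]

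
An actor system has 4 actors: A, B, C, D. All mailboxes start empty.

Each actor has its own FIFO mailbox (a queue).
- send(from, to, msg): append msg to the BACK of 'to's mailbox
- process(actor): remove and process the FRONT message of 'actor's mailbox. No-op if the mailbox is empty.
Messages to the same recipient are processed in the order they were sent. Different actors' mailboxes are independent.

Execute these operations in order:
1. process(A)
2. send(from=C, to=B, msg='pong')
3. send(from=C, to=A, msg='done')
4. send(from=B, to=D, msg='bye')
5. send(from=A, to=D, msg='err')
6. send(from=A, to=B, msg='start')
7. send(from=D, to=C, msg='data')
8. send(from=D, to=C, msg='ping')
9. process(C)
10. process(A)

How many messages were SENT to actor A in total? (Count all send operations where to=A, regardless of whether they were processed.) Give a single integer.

After 1 (process(A)): A:[] B:[] C:[] D:[]
After 2 (send(from=C, to=B, msg='pong')): A:[] B:[pong] C:[] D:[]
After 3 (send(from=C, to=A, msg='done')): A:[done] B:[pong] C:[] D:[]
After 4 (send(from=B, to=D, msg='bye')): A:[done] B:[pong] C:[] D:[bye]
After 5 (send(from=A, to=D, msg='err')): A:[done] B:[pong] C:[] D:[bye,err]
After 6 (send(from=A, to=B, msg='start')): A:[done] B:[pong,start] C:[] D:[bye,err]
After 7 (send(from=D, to=C, msg='data')): A:[done] B:[pong,start] C:[data] D:[bye,err]
After 8 (send(from=D, to=C, msg='ping')): A:[done] B:[pong,start] C:[data,ping] D:[bye,err]
After 9 (process(C)): A:[done] B:[pong,start] C:[ping] D:[bye,err]
After 10 (process(A)): A:[] B:[pong,start] C:[ping] D:[bye,err]

Answer: 1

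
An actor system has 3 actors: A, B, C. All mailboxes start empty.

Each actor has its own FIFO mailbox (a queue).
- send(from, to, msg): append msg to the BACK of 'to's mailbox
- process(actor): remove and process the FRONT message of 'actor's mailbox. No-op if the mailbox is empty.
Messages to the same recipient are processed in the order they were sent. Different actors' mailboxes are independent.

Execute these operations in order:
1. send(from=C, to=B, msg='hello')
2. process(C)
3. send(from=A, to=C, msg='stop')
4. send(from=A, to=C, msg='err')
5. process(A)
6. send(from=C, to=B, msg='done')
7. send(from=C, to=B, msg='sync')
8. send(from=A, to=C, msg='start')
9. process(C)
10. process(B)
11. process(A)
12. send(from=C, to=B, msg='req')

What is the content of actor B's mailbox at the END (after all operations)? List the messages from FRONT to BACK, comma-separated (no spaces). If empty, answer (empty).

After 1 (send(from=C, to=B, msg='hello')): A:[] B:[hello] C:[]
After 2 (process(C)): A:[] B:[hello] C:[]
After 3 (send(from=A, to=C, msg='stop')): A:[] B:[hello] C:[stop]
After 4 (send(from=A, to=C, msg='err')): A:[] B:[hello] C:[stop,err]
After 5 (process(A)): A:[] B:[hello] C:[stop,err]
After 6 (send(from=C, to=B, msg='done')): A:[] B:[hello,done] C:[stop,err]
After 7 (send(from=C, to=B, msg='sync')): A:[] B:[hello,done,sync] C:[stop,err]
After 8 (send(from=A, to=C, msg='start')): A:[] B:[hello,done,sync] C:[stop,err,start]
After 9 (process(C)): A:[] B:[hello,done,sync] C:[err,start]
After 10 (process(B)): A:[] B:[done,sync] C:[err,start]
After 11 (process(A)): A:[] B:[done,sync] C:[err,start]
After 12 (send(from=C, to=B, msg='req')): A:[] B:[done,sync,req] C:[err,start]

Answer: done,sync,req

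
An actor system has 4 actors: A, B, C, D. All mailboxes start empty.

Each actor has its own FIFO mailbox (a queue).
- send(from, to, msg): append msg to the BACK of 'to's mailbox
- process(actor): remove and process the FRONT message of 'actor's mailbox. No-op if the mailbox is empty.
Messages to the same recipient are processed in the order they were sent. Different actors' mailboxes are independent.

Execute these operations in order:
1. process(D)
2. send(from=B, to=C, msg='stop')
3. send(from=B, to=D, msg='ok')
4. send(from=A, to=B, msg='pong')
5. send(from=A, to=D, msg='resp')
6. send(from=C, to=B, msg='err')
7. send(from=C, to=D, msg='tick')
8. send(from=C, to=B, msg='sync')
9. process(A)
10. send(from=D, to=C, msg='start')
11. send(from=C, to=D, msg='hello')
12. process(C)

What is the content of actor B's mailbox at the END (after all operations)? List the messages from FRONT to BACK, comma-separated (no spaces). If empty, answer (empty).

After 1 (process(D)): A:[] B:[] C:[] D:[]
After 2 (send(from=B, to=C, msg='stop')): A:[] B:[] C:[stop] D:[]
After 3 (send(from=B, to=D, msg='ok')): A:[] B:[] C:[stop] D:[ok]
After 4 (send(from=A, to=B, msg='pong')): A:[] B:[pong] C:[stop] D:[ok]
After 5 (send(from=A, to=D, msg='resp')): A:[] B:[pong] C:[stop] D:[ok,resp]
After 6 (send(from=C, to=B, msg='err')): A:[] B:[pong,err] C:[stop] D:[ok,resp]
After 7 (send(from=C, to=D, msg='tick')): A:[] B:[pong,err] C:[stop] D:[ok,resp,tick]
After 8 (send(from=C, to=B, msg='sync')): A:[] B:[pong,err,sync] C:[stop] D:[ok,resp,tick]
After 9 (process(A)): A:[] B:[pong,err,sync] C:[stop] D:[ok,resp,tick]
After 10 (send(from=D, to=C, msg='start')): A:[] B:[pong,err,sync] C:[stop,start] D:[ok,resp,tick]
After 11 (send(from=C, to=D, msg='hello')): A:[] B:[pong,err,sync] C:[stop,start] D:[ok,resp,tick,hello]
After 12 (process(C)): A:[] B:[pong,err,sync] C:[start] D:[ok,resp,tick,hello]

Answer: pong,err,sync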